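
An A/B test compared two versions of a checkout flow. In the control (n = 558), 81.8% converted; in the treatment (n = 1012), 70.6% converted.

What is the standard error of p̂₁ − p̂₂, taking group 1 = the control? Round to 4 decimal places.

0.0217

SE₁ = √(p̂₁(1−p̂₁)/n₁) = √(0.8180·0.1820/558) = 0.01633; SE₂ = √(0.7060·0.2940/1012) = 0.01432.
Independent samples: SE of the difference = √(SE₁² + SE₂²) = √(0.0002666689 + 0.0002050624) = 0.02172.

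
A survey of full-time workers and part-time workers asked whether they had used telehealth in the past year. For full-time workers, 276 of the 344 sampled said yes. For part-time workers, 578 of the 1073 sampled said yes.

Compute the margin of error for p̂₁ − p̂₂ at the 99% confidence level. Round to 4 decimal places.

Sample proportions: 276/344 = 0.8023, 578/1073 = 0.5387.
Each SE is √(p̂(1−p̂)/n): √(0.8023·0.1977/344) = 0.02147 and √(0.5387·0.4613/1073) = 0.01522.
SE(p̂₁ − p̂₂) = √(SE₁² + SE₂²) = √(0.0004609609 + 0.0002316484) = 0.02632, since the two samples are independent.
At 99% confidence z* = 2.576; margin = 2.576 × 0.02632 = 0.06780.

0.0678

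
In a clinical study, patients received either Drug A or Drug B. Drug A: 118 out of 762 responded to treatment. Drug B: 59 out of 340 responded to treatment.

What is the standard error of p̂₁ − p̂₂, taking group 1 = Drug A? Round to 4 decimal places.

First, p̂₁ = 118/762 = 0.1549; p̂₂ = 59/340 = 0.1735.
The two standard errors are √(0.1549×0.8451/762) = 0.01311 and √(0.1735×0.8265/340) = 0.02054.
Because the samples are independent, SE_diff = √(0.01311² + 0.02054²) = 0.02437.

0.0244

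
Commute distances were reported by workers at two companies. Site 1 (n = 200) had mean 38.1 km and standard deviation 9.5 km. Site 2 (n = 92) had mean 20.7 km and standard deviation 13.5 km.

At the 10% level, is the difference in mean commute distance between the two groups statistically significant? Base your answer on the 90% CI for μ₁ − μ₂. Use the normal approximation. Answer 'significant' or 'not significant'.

SE₁ = s₁/√n₁ = 9.5/√200 = 0.6718; SE₂ = 13.5/√92 = 1.4075.
Independent samples, unequal variances: SE_diff = √(SE₁² + SE₂²) = √(0.45131524 + 1.98105625) = 1.5596.
z* = 1.645, so margin of error = 1.645 × 1.5596 = 2.5655.
Difference in means = 38.1 − 20.7 = 17.4000.
17.4000 ± 2.5655 → (14.8345, 19.9655).
The interval (14.8345, 19.9655) does not contain 0, so the difference is significant.

significant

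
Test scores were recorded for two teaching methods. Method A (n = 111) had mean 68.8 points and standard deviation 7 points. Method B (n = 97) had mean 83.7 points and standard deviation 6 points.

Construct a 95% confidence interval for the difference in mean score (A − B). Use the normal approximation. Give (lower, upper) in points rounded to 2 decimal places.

Per-group SEs: s₁/√n₁ = 7/√111 = 0.6644, s₂/√n₂ = 6/√97 = 0.6092.
Unpooled SE of the difference: √(0.44142736 + 0.37112464) = 0.9014.
Margin of error = z* · SE = 1.960 × 0.9014 = 1.7667.
x̄₁ − x̄₂ = 68.8 − 83.7 = -14.9000.
CI: -14.9000 ± 1.7667 = (-16.67, -13.13).

(-16.67, -13.13)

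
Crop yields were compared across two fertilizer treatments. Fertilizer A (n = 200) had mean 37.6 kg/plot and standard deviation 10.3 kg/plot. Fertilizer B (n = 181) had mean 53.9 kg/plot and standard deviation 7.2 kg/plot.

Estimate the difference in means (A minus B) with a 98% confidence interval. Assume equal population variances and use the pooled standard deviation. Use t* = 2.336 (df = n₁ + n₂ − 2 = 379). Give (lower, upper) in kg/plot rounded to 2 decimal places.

s_p = √[((n₁−1)s₁² + (n₂−1)s₂²)/(n₁+n₂−2)] = √[(199·10.3² + 180·7.2²)/379] = 8.9624.
SE = 8.9624·√(1/200 + 1/181) = 0.9195.
With t* = 2.336, margin = 2.336 × 0.9195 = 2.1480.
x̄₁ − x̄₂ = 37.6 − 53.9 = -16.3000; interval -16.3000 ± 2.1480 = (-18.45, -14.15).

(-18.45, -14.15)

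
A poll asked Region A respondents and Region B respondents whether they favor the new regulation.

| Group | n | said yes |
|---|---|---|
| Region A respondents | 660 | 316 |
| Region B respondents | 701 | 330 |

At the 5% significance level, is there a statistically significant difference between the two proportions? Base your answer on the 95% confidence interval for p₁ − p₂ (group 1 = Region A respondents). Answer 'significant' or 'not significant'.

Sample proportions: 316/660 = 0.4788, 330/701 = 0.4708.
Each SE is √(p̂(1−p̂)/n): √(0.4788·0.5212/660) = 0.01944 and √(0.4708·0.5292/701) = 0.01885.
SE(p̂₁ − p̂₂) = √(SE₁² + SE₂²) = √(0.0003779136 + 0.0003553225) = 0.02708, since the two samples are independent.
At 95% confidence z* = 1.960; margin = 1.960 × 0.02708 = 0.05308.
The difference is 0.4788 − 0.4708 = 0.0080, so the interval is 0.0080 ± 0.05308 = (-0.04508, 0.06108).
The interval (-0.04508, 0.06108) contains 0, so the difference is not significant.

not significant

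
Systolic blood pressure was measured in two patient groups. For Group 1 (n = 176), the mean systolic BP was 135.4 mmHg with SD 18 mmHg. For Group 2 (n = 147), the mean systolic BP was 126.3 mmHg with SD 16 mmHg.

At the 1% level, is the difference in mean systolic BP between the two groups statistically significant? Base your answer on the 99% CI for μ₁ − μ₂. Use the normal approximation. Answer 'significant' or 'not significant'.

Per-group SEs: s₁/√n₁ = 18/√176 = 1.3568, s₂/√n₂ = 16/√147 = 1.3197.
Unpooled SE of the difference: √(1.84090624 + 1.74160809) = 1.8928.
Margin of error = z* · SE = 2.576 × 1.8928 = 4.8759.
x̄₁ − x̄₂ = 135.4 − 126.3 = 9.1000.
CI: 9.1000 ± 4.8759 = (4.2241, 13.9759).
The interval (4.2241, 13.9759) does not contain 0, so the difference is significant.

significant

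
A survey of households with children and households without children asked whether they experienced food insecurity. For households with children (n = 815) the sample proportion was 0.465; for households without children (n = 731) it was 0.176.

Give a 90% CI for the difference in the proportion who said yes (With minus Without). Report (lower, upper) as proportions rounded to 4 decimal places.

(0.2521, 0.3259)

SE₁ = √(p̂₁(1−p̂₁)/n₁) = √(0.4650·0.5350/815) = 0.01747; SE₂ = √(0.1760·0.8240/731) = 0.01409.
Independent samples: SE of the difference = √(SE₁² + SE₂²) = √(0.0003052009 + 0.0001985281) = 0.02244.
z* for 90% confidence is 1.645, so the margin of error is 1.645 × 0.02244 = 0.03691.
Point estimate p̂₁ − p̂₂ = 0.4650 − 0.1760 = 0.2890.
0.2890 ± 0.03691 → (0.2521, 0.3259).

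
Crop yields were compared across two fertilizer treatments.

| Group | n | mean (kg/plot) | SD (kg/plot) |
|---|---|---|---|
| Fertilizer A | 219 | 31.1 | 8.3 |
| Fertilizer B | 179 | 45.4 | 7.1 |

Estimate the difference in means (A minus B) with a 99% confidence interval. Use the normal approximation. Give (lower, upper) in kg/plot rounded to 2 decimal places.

Per-group SEs: s₁/√n₁ = 8.3/√219 = 0.5609, s₂/√n₂ = 7.1/√179 = 0.5307.
Unpooled SE of the difference: √(0.31460881 + 0.28164249) = 0.7722.
Margin of error = z* · SE = 2.576 × 0.7722 = 1.9892.
x̄₁ − x̄₂ = 31.1 − 45.4 = -14.3000.
CI: -14.3000 ± 1.9892 = (-16.29, -12.31).

(-16.29, -12.31)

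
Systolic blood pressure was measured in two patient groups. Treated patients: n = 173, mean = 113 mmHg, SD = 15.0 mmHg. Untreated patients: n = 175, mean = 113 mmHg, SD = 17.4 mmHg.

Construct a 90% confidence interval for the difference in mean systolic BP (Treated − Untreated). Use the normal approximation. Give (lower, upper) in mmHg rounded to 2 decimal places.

(-2.86, 2.86)

Per-group SEs: s₁/√n₁ = 15.0/√173 = 1.1404, s₂/√n₂ = 17.4/√175 = 1.3153.
Unpooled SE of the difference: √(1.30051216 + 1.73001409) = 1.7408.
Margin of error = z* · SE = 1.645 × 1.7408 = 2.8636.
x̄₁ − x̄₂ = 113 − 113 = 0.0000.
CI: 0.0000 ± 2.8636 = (-2.86, 2.86).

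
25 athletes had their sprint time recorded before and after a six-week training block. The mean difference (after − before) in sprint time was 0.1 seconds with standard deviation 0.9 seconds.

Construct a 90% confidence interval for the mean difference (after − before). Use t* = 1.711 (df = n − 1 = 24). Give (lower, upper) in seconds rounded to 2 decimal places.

(-0.21, 0.41)

Paired design: SE = s_d/√n = 0.9/√25 = 0.1800.
t* = 1.711; margin of error = 1.711 × 0.1800 = 0.3080.
0.1 ± 0.3080 → (-0.21, 0.41).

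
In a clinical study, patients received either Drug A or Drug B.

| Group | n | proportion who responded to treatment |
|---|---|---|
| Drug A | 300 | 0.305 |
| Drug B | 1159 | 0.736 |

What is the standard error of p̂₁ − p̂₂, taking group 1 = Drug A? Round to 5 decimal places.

0.02957

Each SE is √(p̂(1−p̂)/n): √(0.3050·0.6950/300) = 0.02658 and √(0.7360·0.2640/1159) = 0.01295.
SE(p̂₁ − p̂₂) = √(SE₁² + SE₂²) = √(0.0007064964 + 0.0001677025) = 0.02957, since the two samples are independent.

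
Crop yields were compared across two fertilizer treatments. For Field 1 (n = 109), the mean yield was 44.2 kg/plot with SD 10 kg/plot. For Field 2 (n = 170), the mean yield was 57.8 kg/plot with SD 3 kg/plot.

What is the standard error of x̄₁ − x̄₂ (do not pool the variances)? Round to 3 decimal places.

Standard errors of each mean: 10/√109 = 0.9578 and 3/√170 = 0.2301.
SE(x̄₁ − x̄₂) = √(0.9578² + 0.2301²) = 0.9851 for independent samples with unequal variances.

0.985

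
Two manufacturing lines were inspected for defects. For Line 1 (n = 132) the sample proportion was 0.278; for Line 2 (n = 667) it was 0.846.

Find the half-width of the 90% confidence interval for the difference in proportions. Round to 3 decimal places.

0.068

The two standard errors are √(0.2780×0.7220/132) = 0.03899 and √(0.8460×0.1540/667) = 0.01398.
Because the samples are independent, SE_diff = √(0.03899² + 0.01398²) = 0.04142.
Using z* = 1.645 for 90%, ME = 1.645 × 0.04142 = 0.06814.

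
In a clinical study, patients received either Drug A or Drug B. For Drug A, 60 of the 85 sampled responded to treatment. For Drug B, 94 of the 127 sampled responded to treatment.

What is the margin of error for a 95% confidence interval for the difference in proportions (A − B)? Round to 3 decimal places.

p̂₁ = 60/85 = 0.7059 and p̂₂ = 94/127 = 0.7402.
SE₁ = √(p̂₁(1−p̂₁)/n₁) = √(0.7059·0.2941/85) = 0.04942; SE₂ = √(0.7402·0.2598/127) = 0.03891.
Independent samples: SE of the difference = √(SE₁² + SE₂²) = √(0.0024423364 + 0.0015139881) = 0.06290.
z* for 95% confidence is 1.960, so the margin of error is 1.960 × 0.06290 = 0.12328.

0.123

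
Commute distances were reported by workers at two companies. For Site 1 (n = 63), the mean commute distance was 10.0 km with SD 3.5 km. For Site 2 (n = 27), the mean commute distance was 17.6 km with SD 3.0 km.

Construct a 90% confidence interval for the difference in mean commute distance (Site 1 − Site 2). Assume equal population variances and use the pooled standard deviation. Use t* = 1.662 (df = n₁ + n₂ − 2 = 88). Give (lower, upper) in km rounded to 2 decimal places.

(-8.88, -6.32)

Pooled variance s_p² = [62·3.5² + 26·3.0²] / (63+27−2) = 11.2898, so s_p = 3.3600.
SE_diff = s_p·√(1/n₁ + 1/n₂) = 3.3600·√(1/63 + 1/27) = 0.7729.
t* = 1.662; margin = 1.662 × 0.7729 = 1.2846.
Difference = 10.0 − 17.6 = -7.6000.
-7.6000 ± 1.2846 → (-8.88, -6.32).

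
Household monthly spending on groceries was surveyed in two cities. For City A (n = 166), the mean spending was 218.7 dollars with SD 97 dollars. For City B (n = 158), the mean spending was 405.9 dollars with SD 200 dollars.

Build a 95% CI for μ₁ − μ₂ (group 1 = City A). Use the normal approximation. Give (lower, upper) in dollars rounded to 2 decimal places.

(-221.70, -152.70)

SE₁ = s₁/√n₁ = 97/√166 = 7.5287; SE₂ = 200/√158 = 15.9111.
Independent samples, unequal variances: SE_diff = √(SE₁² + SE₂²) = √(56.68132369 + 253.16310321) = 17.6024.
z* = 1.960, so margin of error = 1.960 × 17.6024 = 34.5007.
Difference in means = 218.7 − 405.9 = -187.2000.
-187.2000 ± 34.5007 → (-221.70, -152.70).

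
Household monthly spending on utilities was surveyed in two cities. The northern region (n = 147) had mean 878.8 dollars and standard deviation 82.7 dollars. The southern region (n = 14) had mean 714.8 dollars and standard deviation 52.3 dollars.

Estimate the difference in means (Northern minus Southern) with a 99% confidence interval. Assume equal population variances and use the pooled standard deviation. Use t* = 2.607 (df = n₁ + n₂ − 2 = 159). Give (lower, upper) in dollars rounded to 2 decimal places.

s_p = √[((n₁−1)s₁² + (n₂−1)s₂²)/(n₁+n₂−2)] = √[(146·82.7² + 13·52.3²)/159] = 80.6458.
SE = 80.6458·√(1/147 + 1/14) = 22.5565.
With t* = 2.607, margin = 2.607 × 22.5565 = 58.8048.
x̄₁ − x̄₂ = 878.8 − 714.8 = 164.0000; interval 164.0000 ± 58.8048 = (105.20, 222.80).

(105.20, 222.80)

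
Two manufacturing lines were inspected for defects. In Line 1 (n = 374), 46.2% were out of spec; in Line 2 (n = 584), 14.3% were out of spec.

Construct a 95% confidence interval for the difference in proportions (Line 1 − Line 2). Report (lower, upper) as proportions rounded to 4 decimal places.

The two standard errors are √(0.4620×0.5380/374) = 0.02578 and √(0.1430×0.8570/584) = 0.01449.
Because the samples are independent, SE_diff = √(0.02578² + 0.01449²) = 0.02957.
Using z* = 1.960 for 95%, ME = 1.960 × 0.02957 = 0.05796.
p̂₁ − p̂₂ = 0.3190; interval 0.3190 ± 0.05796 gives (0.2610, 0.3770).

(0.2610, 0.3770)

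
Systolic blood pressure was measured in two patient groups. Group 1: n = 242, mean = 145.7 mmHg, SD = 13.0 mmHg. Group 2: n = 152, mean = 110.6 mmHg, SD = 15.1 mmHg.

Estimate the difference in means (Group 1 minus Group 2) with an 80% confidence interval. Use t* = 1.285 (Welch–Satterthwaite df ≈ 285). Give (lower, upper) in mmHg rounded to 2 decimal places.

(33.19, 37.01)

SE₁ = s₁/√n₁ = 13.0/√242 = 0.8357; SE₂ = 15.1/√152 = 1.2248.
Independent samples, unequal variances: SE_diff = √(SE₁² + SE₂²) = √(0.69839449 + 1.50013504) = 1.4827.
t* = 1.285, so margin of error = 1.285 × 1.4827 = 1.9053.
Difference in means = 145.7 − 110.6 = 35.1000.
35.1000 ± 1.9053 → (33.19, 37.01).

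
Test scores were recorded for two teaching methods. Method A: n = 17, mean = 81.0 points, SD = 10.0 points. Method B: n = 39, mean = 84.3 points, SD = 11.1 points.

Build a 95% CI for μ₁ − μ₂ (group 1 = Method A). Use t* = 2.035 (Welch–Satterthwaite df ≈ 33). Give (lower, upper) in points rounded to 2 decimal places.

(-9.42, 2.82)

SE₁ = s₁/√n₁ = 10.0/√17 = 2.4254; SE₂ = 11.1/√39 = 1.7774.
Independent samples, unequal variances: SE_diff = √(SE₁² + SE₂²) = √(5.88256516 + 3.15915076) = 3.0069.
t* = 2.035, so margin of error = 2.035 × 3.0069 = 6.1190.
Difference in means = 81.0 − 84.3 = -3.3000.
-3.3000 ± 6.1190 → (-9.42, 2.82).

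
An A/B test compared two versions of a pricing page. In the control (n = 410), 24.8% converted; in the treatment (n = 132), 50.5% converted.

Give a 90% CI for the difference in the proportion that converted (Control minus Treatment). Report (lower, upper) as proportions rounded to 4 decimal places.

The two standard errors are √(0.2480×0.7520/410) = 0.02133 and √(0.5050×0.4950/132) = 0.04352.
Because the samples are independent, SE_diff = √(0.02133² + 0.04352²) = 0.04847.
Using z* = 1.645 for 90%, ME = 1.645 × 0.04847 = 0.07973.
p̂₁ − p̂₂ = -0.2570; interval -0.2570 ± 0.07973 gives (-0.3367, -0.1773).

(-0.3367, -0.1773)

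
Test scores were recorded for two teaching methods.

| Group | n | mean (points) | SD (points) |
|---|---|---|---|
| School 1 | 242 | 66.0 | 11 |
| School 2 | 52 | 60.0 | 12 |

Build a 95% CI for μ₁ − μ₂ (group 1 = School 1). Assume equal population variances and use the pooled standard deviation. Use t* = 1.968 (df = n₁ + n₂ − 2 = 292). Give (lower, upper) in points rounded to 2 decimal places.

(2.64, 9.36)

s_p = √[((n₁−1)s₁² + (n₂−1)s₂²)/(n₁+n₂−2)] = √[(241·11² + 51·12²)/292] = 11.1811.
SE = 11.1811·√(1/242 + 1/52) = 1.7090.
With t* = 1.968, margin = 1.968 × 1.7090 = 3.3633.
x̄₁ − x̄₂ = 66.0 − 60.0 = 6.0000; interval 6.0000 ± 3.3633 = (2.64, 9.36).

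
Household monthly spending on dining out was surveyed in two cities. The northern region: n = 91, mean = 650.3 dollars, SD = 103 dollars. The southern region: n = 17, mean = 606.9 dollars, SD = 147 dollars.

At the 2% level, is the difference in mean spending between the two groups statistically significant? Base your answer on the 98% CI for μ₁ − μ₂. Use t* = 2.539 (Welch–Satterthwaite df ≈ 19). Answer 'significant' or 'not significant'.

not significant

Per-group SEs: s₁/√n₁ = 103/√91 = 10.7973, s₂/√n₂ = 147/√17 = 35.6527.
Unpooled SE of the difference: √(116.58168729 + 1271.11501729) = 37.2518.
Margin of error = t* · SE = 2.539 × 37.2518 = 94.5823.
x̄₁ − x̄₂ = 650.3 − 606.9 = 43.4000.
CI: 43.4000 ± 94.5823 = (-51.1823, 137.9823).
The interval (-51.1823, 137.9823) contains 0, so the difference is not significant.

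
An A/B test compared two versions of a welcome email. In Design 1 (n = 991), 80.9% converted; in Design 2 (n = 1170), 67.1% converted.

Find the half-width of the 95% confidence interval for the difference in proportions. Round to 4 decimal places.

The two standard errors are √(0.8090×0.1910/991) = 0.01249 and √(0.6710×0.3290/1170) = 0.01374.
Because the samples are independent, SE_diff = √(0.01249² + 0.01374²) = 0.01857.
Using z* = 1.960 for 95%, ME = 1.960 × 0.01857 = 0.03640.

0.0364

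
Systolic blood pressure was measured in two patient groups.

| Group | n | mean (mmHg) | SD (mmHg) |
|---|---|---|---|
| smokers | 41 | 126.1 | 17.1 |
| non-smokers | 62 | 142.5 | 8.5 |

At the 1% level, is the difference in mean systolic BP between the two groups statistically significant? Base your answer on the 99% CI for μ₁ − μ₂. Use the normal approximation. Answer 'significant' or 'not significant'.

SE₁ = s₁/√n₁ = 17.1/√41 = 2.6706; SE₂ = 8.5/√62 = 1.0795.
Independent samples, unequal variances: SE_diff = √(SE₁² + SE₂²) = √(7.13210436 + 1.16532025) = 2.8805.
z* = 2.576, so margin of error = 2.576 × 2.8805 = 7.4202.
Difference in means = 126.1 − 142.5 = -16.4000.
-16.4000 ± 7.4202 → (-23.8202, -8.9798).
The interval (-23.8202, -8.9798) does not contain 0, so the difference is significant.

significant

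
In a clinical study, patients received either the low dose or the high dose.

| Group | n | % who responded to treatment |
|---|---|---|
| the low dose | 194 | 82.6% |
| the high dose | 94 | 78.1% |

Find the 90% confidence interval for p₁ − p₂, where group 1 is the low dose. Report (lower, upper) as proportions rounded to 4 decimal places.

The two standard errors are √(0.8260×0.1740/194) = 0.02722 and √(0.7810×0.2190/94) = 0.04266.
Because the samples are independent, SE_diff = √(0.02722² + 0.04266²) = 0.05060.
Using z* = 1.645 for 90%, ME = 1.645 × 0.05060 = 0.08324.
p̂₁ − p̂₂ = 0.0450; interval 0.0450 ± 0.08324 gives (-0.0382, 0.1282).

(-0.0382, 0.1282)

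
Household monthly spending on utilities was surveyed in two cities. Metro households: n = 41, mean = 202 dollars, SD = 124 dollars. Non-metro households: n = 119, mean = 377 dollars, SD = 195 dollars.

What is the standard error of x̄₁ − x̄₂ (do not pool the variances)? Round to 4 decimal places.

26.3545

Per-group SEs: s₁/√n₁ = 124/√41 = 19.3655, s₂/√n₂ = 195/√119 = 17.8756.
Unpooled SE of the difference: √(375.02259025 + 319.53707536) = 26.3545.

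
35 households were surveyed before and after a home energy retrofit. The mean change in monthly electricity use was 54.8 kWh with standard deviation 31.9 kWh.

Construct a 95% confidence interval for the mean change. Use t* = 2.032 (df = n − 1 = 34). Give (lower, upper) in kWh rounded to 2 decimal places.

This is a matched-pairs design, so SE = s_d/√n = 31.9/√35 = 5.3921.
Margin = 2.032 × 5.3921 = 10.9567; the interval is 54.8 ± 10.9567 = (43.84, 65.76).

(43.84, 65.76)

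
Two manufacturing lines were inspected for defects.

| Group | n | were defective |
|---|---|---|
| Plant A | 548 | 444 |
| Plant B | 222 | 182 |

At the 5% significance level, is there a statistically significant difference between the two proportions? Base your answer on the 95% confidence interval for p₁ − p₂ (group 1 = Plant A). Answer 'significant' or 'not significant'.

not significant

Sample proportions: 444/548 = 0.8102, 182/222 = 0.8198.
Each SE is √(p̂(1−p̂)/n): √(0.8102·0.1898/548) = 0.01675 and √(0.8198·0.1802/222) = 0.02580.
SE(p̂₁ − p̂₂) = √(SE₁² + SE₂²) = √(0.0002805625 + 0.00066564) = 0.03076, since the two samples are independent.
At 95% confidence z* = 1.960; margin = 1.960 × 0.03076 = 0.06029.
The difference is 0.8102 − 0.8198 = -0.0096, so the interval is -0.0096 ± 0.06029 = (-0.06989, 0.05069).
The interval (-0.06989, 0.05069) contains 0, so the difference is not significant.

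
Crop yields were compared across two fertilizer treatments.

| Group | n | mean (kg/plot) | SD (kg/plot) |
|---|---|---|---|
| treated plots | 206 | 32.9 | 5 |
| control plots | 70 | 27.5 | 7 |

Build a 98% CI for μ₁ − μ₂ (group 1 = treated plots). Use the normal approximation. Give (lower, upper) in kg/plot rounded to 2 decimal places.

Standard errors of each mean: 5/√206 = 0.3484 and 7/√70 = 0.8367.
SE(x̄₁ − x̄₂) = √(0.3484² + 0.8367²) = 0.9063 for independent samples with unequal variances.
With z* = 2.326, the margin is 2.326 × 0.9063 = 2.1081.
x̄₁ − x̄₂ = 32.9 − 27.5 = 5.4000; the interval is 5.4000 ± 2.1081 = (3.29, 7.51).

(3.29, 7.51)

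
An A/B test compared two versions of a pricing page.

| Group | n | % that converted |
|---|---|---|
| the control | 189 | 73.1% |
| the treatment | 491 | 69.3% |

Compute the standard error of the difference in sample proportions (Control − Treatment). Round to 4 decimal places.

SE₁ = √(p̂₁(1−p̂₁)/n₁) = √(0.7310·0.2690/189) = 0.03226; SE₂ = √(0.6930·0.3070/491) = 0.02082.
Independent samples: SE of the difference = √(SE₁² + SE₂²) = √(0.0010407076 + 0.0004334724) = 0.03840.

0.0384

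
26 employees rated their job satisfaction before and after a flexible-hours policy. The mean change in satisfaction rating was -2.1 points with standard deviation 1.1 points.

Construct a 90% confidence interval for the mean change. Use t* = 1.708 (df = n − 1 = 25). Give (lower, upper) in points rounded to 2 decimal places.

(-2.47, -1.73)

Paired design: SE = s_d/√n = 1.1/√26 = 0.2157.
t* = 1.708; margin of error = 1.708 × 0.2157 = 0.3684.
-2.1 ± 0.3684 → (-2.47, -1.73).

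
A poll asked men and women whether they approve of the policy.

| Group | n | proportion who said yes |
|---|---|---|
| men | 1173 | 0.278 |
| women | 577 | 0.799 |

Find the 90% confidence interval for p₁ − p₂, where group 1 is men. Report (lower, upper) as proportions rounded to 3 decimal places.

(-0.556, -0.486)

The two standard errors are √(0.2780×0.7220/1173) = 0.01308 and √(0.7990×0.2010/577) = 0.01668.
Because the samples are independent, SE_diff = √(0.01308² + 0.01668²) = 0.02120.
Using z* = 1.645 for 90%, ME = 1.645 × 0.02120 = 0.03487.
p̂₁ − p̂₂ = -0.5210; interval -0.5210 ± 0.03487 gives (-0.556, -0.486).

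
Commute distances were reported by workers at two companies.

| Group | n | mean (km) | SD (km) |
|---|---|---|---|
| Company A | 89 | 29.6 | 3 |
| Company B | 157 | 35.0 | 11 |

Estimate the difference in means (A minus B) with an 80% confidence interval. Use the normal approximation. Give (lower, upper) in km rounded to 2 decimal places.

(-6.60, -4.20)

SE₁ = s₁/√n₁ = 3/√89 = 0.3180; SE₂ = 11/√157 = 0.8779.
Independent samples, unequal variances: SE_diff = √(SE₁² + SE₂²) = √(0.101124 + 0.77070841) = 0.9337.
z* = 1.282, so margin of error = 1.282 × 0.9337 = 1.1970.
Difference in means = 29.6 − 35.0 = -5.4000.
-5.4000 ± 1.1970 → (-6.60, -4.20).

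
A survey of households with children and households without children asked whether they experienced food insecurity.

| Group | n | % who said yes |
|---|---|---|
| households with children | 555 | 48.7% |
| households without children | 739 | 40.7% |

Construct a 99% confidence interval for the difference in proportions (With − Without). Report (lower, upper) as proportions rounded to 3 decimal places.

(0.008, 0.152)

The two standard errors are √(0.4870×0.5130/555) = 0.02122 and √(0.4070×0.5930/739) = 0.01807.
Because the samples are independent, SE_diff = √(0.02122² + 0.01807²) = 0.02787.
Using z* = 2.576 for 99%, ME = 2.576 × 0.02787 = 0.07179.
p̂₁ − p̂₂ = 0.0800; interval 0.0800 ± 0.07179 gives (0.008, 0.152).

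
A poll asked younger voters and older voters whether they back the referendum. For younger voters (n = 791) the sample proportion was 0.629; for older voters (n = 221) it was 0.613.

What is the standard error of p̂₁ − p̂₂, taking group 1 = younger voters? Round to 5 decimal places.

0.03699

Each SE is √(p̂(1−p̂)/n): √(0.6290·0.3710/791) = 0.01718 and √(0.6130·0.3870/221) = 0.03276.
SE(p̂₁ − p̂₂) = √(SE₁² + SE₂²) = √(0.0002951524 + 0.0010732176) = 0.03699, since the two samples are independent.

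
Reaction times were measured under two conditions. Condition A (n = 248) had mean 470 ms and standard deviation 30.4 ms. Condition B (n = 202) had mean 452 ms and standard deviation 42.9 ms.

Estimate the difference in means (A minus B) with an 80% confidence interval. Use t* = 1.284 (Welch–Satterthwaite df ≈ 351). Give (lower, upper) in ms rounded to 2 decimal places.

(13.40, 22.60)

Per-group SEs: s₁/√n₁ = 30.4/√248 = 1.9304, s₂/√n₂ = 42.9/√202 = 3.0184.
Unpooled SE of the difference: √(3.72644416 + 9.11073856) = 3.5829.
Margin of error = t* · SE = 1.284 × 3.5829 = 4.6004.
x̄₁ − x̄₂ = 470 − 452 = 18.0000.
CI: 18.0000 ± 4.6004 = (13.40, 22.60).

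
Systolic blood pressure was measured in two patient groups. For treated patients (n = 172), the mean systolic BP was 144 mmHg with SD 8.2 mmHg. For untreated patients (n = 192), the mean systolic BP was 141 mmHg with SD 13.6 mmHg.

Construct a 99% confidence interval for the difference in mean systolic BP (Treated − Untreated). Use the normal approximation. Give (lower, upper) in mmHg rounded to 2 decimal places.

(0.00, 6.00)

Standard errors of each mean: 8.2/√172 = 0.6252 and 13.6/√192 = 0.9815.
SE(x̄₁ − x̄₂) = √(0.6252² + 0.9815²) = 1.1637 for independent samples with unequal variances.
With z* = 2.576, the margin is 2.576 × 1.1637 = 2.9977.
x̄₁ − x̄₂ = 144 − 141 = 3.0000; the interval is 3.0000 ± 2.9977 = (0.00, 6.00).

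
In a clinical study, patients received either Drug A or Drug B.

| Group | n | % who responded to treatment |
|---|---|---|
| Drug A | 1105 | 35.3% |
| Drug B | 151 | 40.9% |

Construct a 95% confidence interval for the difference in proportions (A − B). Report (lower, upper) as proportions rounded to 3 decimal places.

Each SE is √(p̂(1−p̂)/n): √(0.3530·0.6470/1105) = 0.01438 and √(0.4090·0.5910/151) = 0.04001.
SE(p̂₁ − p̂₂) = √(SE₁² + SE₂²) = √(0.0002067844 + 0.0016008001) = 0.04252, since the two samples are independent.
At 95% confidence z* = 1.960; margin = 1.960 × 0.04252 = 0.08334.
The difference is 0.3530 − 0.4090 = -0.0560, so the interval is -0.0560 ± 0.08334 = (-0.139, 0.027).

(-0.139, 0.027)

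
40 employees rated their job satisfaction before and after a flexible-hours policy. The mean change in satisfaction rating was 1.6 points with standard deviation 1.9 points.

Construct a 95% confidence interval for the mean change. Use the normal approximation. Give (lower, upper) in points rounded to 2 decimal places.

Paired design: SE = s_d/√n = 1.9/√40 = 0.3004.
z* = 1.960; margin of error = 1.960 × 0.3004 = 0.5888.
1.6 ± 0.5888 → (1.01, 2.19).

(1.01, 2.19)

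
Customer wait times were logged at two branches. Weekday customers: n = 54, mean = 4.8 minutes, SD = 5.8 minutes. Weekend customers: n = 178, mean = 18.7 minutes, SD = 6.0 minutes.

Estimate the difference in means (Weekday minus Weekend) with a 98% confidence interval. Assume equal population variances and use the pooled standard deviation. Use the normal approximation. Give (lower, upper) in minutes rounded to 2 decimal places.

(-16.05, -11.75)

s_p = √[((n₁−1)s₁² + (n₂−1)s₂²)/(n₁+n₂−2)] = √[(53·5.8² + 177·6.0²)/230] = 5.9545.
SE = 5.9545·√(1/54 + 1/178) = 0.9251.
With z* = 2.326, margin = 2.326 × 0.9251 = 2.1518.
x̄₁ − x̄₂ = 4.8 − 18.7 = -13.9000; interval -13.9000 ± 2.1518 = (-16.05, -11.75).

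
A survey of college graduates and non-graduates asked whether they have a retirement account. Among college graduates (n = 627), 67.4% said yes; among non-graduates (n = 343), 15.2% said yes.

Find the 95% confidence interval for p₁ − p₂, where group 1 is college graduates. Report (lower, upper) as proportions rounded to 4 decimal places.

(0.4692, 0.5748)

SE₁ = √(p̂₁(1−p̂₁)/n₁) = √(0.6740·0.3260/627) = 0.01872; SE₂ = √(0.1520·0.8480/343) = 0.01939.
Independent samples: SE of the difference = √(SE₁² + SE₂²) = √(0.0003504384 + 0.0003759721) = 0.02695.
z* for 95% confidence is 1.960, so the margin of error is 1.960 × 0.02695 = 0.05282.
Point estimate p̂₁ − p̂₂ = 0.6740 − 0.1520 = 0.5220.
0.5220 ± 0.05282 → (0.4692, 0.5748).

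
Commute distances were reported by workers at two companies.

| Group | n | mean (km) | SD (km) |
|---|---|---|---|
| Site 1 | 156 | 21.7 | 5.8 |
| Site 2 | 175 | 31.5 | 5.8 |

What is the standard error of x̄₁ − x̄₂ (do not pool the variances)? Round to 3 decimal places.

0.639

SE₁ = s₁/√n₁ = 5.8/√156 = 0.4644; SE₂ = 5.8/√175 = 0.4384.
Independent samples, unequal variances: SE_diff = √(SE₁² + SE₂²) = √(0.21566736 + 0.19219456) = 0.6386.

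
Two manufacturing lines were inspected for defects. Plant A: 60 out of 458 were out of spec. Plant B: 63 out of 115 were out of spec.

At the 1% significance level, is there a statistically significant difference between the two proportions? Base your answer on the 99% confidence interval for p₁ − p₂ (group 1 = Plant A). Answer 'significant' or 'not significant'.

significant

Sample proportions: 60/458 = 0.1310, 63/115 = 0.5478.
Each SE is √(p̂(1−p̂)/n): √(0.1310·0.8690/458) = 0.01577 and √(0.5478·0.4522/115) = 0.04641.
SE(p̂₁ − p̂₂) = √(SE₁² + SE₂²) = √(0.0002486929 + 0.0021538881) = 0.04902, since the two samples are independent.
At 99% confidence z* = 2.576; margin = 2.576 × 0.04902 = 0.12628.
The difference is 0.1310 − 0.5478 = -0.4168, so the interval is -0.4168 ± 0.12628 = (-0.54308, -0.29052).
The interval (-0.54308, -0.29052) does not contain 0, so the difference is significant.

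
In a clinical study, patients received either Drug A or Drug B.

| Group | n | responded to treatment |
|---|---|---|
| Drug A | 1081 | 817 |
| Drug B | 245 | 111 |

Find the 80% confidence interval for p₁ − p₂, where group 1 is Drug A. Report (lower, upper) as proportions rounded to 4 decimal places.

p̂₁ = 817/1081 = 0.7558 and p̂₂ = 111/245 = 0.4531.
SE₁ = √(p̂₁(1−p̂₁)/n₁) = √(0.7558·0.2442/1081) = 0.01307; SE₂ = √(0.4531·0.5469/245) = 0.03180.
Independent samples: SE of the difference = √(SE₁² + SE₂²) = √(0.0001708249 + 0.00101124) = 0.03438.
z* for 80% confidence is 1.282, so the margin of error is 1.282 × 0.03438 = 0.04408.
Point estimate p̂₁ − p̂₂ = 0.7558 − 0.4531 = 0.3027.
0.3027 ± 0.04408 → (0.2586, 0.3468).

(0.2586, 0.3468)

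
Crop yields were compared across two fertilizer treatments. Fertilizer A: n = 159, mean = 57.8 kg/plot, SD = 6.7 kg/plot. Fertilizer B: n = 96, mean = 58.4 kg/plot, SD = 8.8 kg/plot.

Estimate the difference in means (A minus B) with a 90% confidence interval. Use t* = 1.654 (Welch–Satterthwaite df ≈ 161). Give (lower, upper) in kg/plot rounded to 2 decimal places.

Standard errors of each mean: 6.7/√159 = 0.5313 and 8.8/√96 = 0.8981.
SE(x̄₁ − x̄₂) = √(0.5313² + 0.8981²) = 1.0435 for independent samples with unequal variances.
With t* = 1.654, the margin is 1.654 × 1.0435 = 1.7259.
x̄₁ − x̄₂ = 57.8 − 58.4 = -0.6000; the interval is -0.6000 ± 1.7259 = (-2.33, 1.13).

(-2.33, 1.13)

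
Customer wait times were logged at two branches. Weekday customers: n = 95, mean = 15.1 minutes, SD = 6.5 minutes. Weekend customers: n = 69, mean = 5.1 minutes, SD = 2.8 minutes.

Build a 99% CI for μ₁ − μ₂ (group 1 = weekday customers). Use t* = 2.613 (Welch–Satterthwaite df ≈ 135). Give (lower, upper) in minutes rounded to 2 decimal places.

(8.05, 11.95)

Per-group SEs: s₁/√n₁ = 6.5/√95 = 0.6669, s₂/√n₂ = 2.8/√69 = 0.3371.
Unpooled SE of the difference: √(0.44475561 + 0.11363641) = 0.7473.
Margin of error = t* · SE = 2.613 × 0.7473 = 1.9527.
x̄₁ − x̄₂ = 15.1 − 5.1 = 10.0000.
CI: 10.0000 ± 1.9527 = (8.05, 11.95).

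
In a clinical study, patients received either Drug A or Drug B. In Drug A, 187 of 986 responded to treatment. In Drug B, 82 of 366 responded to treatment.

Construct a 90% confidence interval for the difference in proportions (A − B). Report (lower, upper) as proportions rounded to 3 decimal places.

First, p̂₁ = 187/986 = 0.1897; p̂₂ = 82/366 = 0.2240.
The two standard errors are √(0.1897×0.8103/986) = 0.01249 and √(0.2240×0.7760/366) = 0.02179.
Because the samples are independent, SE_diff = √(0.01249² + 0.02179²) = 0.02512.
Using z* = 1.645 for 90%, ME = 1.645 × 0.02512 = 0.04132.
p̂₁ − p̂₂ = -0.0343; interval -0.0343 ± 0.04132 gives (-0.076, 0.007).

(-0.076, 0.007)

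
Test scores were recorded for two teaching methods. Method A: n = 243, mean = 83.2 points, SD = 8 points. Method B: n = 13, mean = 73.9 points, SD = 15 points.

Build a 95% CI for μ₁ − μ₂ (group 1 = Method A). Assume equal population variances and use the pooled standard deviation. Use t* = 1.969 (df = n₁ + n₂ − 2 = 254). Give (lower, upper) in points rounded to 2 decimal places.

Pooled variance s_p² = [242·8² + 12·15²] / (243+13−2) = 71.6063, so s_p = 8.4621.
SE_diff = s_p·√(1/n₁ + 1/n₂) = 8.4621·√(1/243 + 1/13) = 2.4089.
t* = 1.969; margin = 1.969 × 2.4089 = 4.7431.
Difference = 83.2 − 73.9 = 9.3000.
9.3000 ± 4.7431 → (4.56, 14.04).

(4.56, 14.04)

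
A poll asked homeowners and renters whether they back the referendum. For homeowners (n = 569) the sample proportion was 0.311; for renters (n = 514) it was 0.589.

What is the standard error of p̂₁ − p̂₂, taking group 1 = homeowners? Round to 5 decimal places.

0.02911

The two standard errors are √(0.3110×0.6890/569) = 0.01941 and √(0.5890×0.4110/514) = 0.02170.
Because the samples are independent, SE_diff = √(0.01941² + 0.02170²) = 0.02911.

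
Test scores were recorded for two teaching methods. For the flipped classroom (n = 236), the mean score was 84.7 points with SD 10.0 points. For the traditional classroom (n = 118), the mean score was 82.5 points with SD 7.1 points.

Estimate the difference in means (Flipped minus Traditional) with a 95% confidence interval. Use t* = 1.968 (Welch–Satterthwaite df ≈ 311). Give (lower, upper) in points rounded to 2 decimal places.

(0.38, 4.02)

SE₁ = s₁/√n₁ = 10.0/√236 = 0.6509; SE₂ = 7.1/√118 = 0.6536.
Independent samples, unequal variances: SE_diff = √(SE₁² + SE₂²) = √(0.42367081 + 0.42719296) = 0.9224.
t* = 1.968, so margin of error = 1.968 × 0.9224 = 1.8153.
Difference in means = 84.7 − 82.5 = 2.2000.
2.2000 ± 1.8153 → (0.38, 4.02).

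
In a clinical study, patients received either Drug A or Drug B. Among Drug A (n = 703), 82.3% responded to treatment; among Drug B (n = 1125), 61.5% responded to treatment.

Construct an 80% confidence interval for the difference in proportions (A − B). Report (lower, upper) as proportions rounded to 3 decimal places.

The two standard errors are √(0.8230×0.1770/703) = 0.01439 and √(0.6150×0.3850/1125) = 0.01451.
Because the samples are independent, SE_diff = √(0.01439² + 0.01451²) = 0.02044.
Using z* = 1.282 for 80%, ME = 1.282 × 0.02044 = 0.02620.
p̂₁ − p̂₂ = 0.2080; interval 0.2080 ± 0.02620 gives (0.182, 0.234).

(0.182, 0.234)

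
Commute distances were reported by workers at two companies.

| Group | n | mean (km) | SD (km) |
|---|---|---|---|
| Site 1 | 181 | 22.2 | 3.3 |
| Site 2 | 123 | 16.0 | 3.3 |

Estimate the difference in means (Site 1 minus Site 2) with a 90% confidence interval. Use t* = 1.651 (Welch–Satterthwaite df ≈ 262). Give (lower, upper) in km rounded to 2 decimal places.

(5.56, 6.84)

Per-group SEs: s₁/√n₁ = 3.3/√181 = 0.2453, s₂/√n₂ = 3.3/√123 = 0.2976.
Unpooled SE of the difference: √(0.06017209 + 0.08856576) = 0.3857.
Margin of error = t* · SE = 1.651 × 0.3857 = 0.6368.
x̄₁ − x̄₂ = 22.2 − 16.0 = 6.2000.
CI: 6.2000 ± 0.6368 = (5.56, 6.84).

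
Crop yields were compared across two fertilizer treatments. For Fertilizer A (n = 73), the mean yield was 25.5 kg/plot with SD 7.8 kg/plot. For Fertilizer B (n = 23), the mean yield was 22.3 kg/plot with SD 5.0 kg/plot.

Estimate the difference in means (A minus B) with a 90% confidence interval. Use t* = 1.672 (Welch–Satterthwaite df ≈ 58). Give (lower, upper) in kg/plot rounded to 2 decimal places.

Per-group SEs: s₁/√n₁ = 7.8/√73 = 0.9129, s₂/√n₂ = 5.0/√23 = 1.0426.
Unpooled SE of the difference: √(0.83338641 + 1.08701476) = 1.3858.
Margin of error = t* · SE = 1.672 × 1.3858 = 2.3171.
x̄₁ − x̄₂ = 25.5 − 22.3 = 3.2000.
CI: 3.2000 ± 2.3171 = (0.88, 5.52).

(0.88, 5.52)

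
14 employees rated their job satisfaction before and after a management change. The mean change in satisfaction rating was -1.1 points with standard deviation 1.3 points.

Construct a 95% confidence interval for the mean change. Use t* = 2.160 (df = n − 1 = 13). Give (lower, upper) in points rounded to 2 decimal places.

(-1.85, -0.35)

Paired design: SE = s_d/√n = 1.3/√14 = 0.3474.
t* = 2.160; margin of error = 2.160 × 0.3474 = 0.7504.
-1.1 ± 0.7504 → (-1.85, -0.35).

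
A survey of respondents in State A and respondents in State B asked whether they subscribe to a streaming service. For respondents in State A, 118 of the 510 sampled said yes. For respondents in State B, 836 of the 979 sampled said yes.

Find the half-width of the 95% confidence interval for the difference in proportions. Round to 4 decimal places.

0.0428

p̂₁ = 118/510 = 0.2314 and p̂₂ = 836/979 = 0.8539.
SE₁ = √(p̂₁(1−p̂₁)/n₁) = √(0.2314·0.7686/510) = 0.01867; SE₂ = √(0.8539·0.1461/979) = 0.01129.
Independent samples: SE of the difference = √(SE₁² + SE₂²) = √(0.0003485689 + 0.0001274641) = 0.02182.
z* for 95% confidence is 1.960, so the margin of error is 1.960 × 0.02182 = 0.04277.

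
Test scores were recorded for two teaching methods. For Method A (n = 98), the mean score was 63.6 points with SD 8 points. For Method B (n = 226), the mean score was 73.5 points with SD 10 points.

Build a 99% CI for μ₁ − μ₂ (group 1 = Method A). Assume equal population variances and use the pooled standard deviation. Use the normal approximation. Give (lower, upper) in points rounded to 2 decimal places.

s_p = √[((n₁−1)s₁² + (n₂−1)s₂²)/(n₁+n₂−2)] = √[(97·8² + 225·10²)/322] = 9.4422.
SE = 9.4422·√(1/98 + 1/226) = 1.1420.
With z* = 2.576, margin = 2.576 × 1.1420 = 2.9418.
x̄₁ − x̄₂ = 63.6 − 73.5 = -9.9000; interval -9.9000 ± 2.9418 = (-12.84, -6.96).

(-12.84, -6.96)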